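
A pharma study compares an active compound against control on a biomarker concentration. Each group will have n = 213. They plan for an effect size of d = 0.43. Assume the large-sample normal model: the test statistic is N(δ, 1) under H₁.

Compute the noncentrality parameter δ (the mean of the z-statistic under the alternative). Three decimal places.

δ ≈ 4.438

δ = d·√(n/2) = 0.43 × √(213/2) = 4.4375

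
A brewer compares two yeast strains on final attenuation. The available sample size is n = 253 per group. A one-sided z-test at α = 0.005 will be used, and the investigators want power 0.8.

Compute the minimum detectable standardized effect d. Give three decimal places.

Required noncentrality: δ = z_{0.005} + z_{0.20} = 2.576 + 0.842 = 3.417.
δ = d·√(n/2) ⇒ d = δ/√(n/2) = 3.417/√(253/2) = 0.3038.

d ≈ 0.304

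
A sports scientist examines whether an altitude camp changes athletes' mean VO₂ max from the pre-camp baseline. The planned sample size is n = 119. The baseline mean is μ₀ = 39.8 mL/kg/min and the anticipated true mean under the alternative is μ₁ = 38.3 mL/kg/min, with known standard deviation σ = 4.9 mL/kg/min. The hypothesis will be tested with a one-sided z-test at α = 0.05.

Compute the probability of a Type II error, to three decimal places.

Standardized effect: d = |μ₁ − μ₀| / σ = |38.3 − 39.8| / 4.9 = 0.3061
Noncentrality parameter: δ = d·√n = 0.3061 × √119 = 3.3394
Critical value for a one-sided test at α = 0.05: z_α = 1.645.
Power = P(Z > 1.645 − δ) = Φ(1.695) = 0.9549.
Type II error: β = 1 − power = 1 − 0.9549 = 0.0451.

β ≈ 0.045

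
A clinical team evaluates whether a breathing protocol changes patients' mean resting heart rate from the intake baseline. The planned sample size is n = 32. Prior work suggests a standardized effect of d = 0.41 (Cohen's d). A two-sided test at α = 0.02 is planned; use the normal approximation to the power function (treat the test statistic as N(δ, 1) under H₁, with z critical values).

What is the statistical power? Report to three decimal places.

Power ≈ 0.497

Noncentrality parameter: δ = d·√n = 0.41 × √32 = 2.3193
Critical value for a two-sided test at α = 0.02: z_{α/2} = 2.326.
Power = Φ(δ − 2.326) + Φ(−δ − 2.326) = Φ(-0.007) + Φ(-4.646) = 0.4972 + 0.0000 = 0.4972.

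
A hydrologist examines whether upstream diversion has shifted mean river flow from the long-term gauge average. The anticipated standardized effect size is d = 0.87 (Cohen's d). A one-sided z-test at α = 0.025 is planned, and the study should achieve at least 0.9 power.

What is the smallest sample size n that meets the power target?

Set Φ(δ − 1.960) = 0.9; then δ − 1.960 = Φ⁻¹(0.9) = 1.282, giving δ = 3.242.
δ = d·√n ⇒ n = (δ/d)² = (3.242 / 0.87)² = 13.88.
Rounding up, n = 14.

n = 14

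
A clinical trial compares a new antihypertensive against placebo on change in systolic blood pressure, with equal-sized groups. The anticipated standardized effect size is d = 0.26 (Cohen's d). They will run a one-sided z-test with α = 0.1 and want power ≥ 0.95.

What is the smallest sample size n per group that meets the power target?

For power 0.95 need Φ(δ − z_{0.1}) = 0.95, so δ = z_{0.1} + z_{0.05} = 1.282 + 1.645 = 2.926.
δ = d·√(n/2) ⇒ n = 2(δ/d)² = 2 × (2.926 / 0.26)² = 253.37.
Rounding up, n = 254 per group.

n = 254 per group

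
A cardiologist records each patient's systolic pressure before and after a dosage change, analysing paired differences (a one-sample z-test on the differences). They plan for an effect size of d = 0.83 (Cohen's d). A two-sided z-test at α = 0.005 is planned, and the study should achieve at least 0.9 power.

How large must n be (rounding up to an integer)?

n = 25

For power 0.9 need Φ(δ − z_{0.0025}) = 0.9, so δ = z_{0.0025} + z_{0.10} = 2.807 + 1.282 = 4.089.
(Ignoring the negligible lower-tail rejection probability gives the usual closed-form inversion.)
δ = d·√n ⇒ n = (δ/d)² = (4.089 / 0.83)² = 24.27.
Round up to the next whole unit.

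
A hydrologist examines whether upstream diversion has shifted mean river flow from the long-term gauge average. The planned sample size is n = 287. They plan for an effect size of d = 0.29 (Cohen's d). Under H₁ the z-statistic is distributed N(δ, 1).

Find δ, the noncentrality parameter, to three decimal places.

δ ≈ 4.913

δ = d·√n = 0.29 × √287 = 4.9129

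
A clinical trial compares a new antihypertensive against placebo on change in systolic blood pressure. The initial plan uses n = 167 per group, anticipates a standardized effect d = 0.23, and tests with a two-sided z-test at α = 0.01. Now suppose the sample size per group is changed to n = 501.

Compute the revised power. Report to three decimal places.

With n = 501 per group: δ = d·√(n/2) = 0.23 × √(501/2) = 3.6403. Critical value z_{0.005} = 2.576.
Revised power = Φ(δ − 2.576) + Φ(−δ − 2.576) = Φ(1.064) + Φ(-6.216) = 0.8564 + 0.0000 = 0.8564.

Power ≈ 0.856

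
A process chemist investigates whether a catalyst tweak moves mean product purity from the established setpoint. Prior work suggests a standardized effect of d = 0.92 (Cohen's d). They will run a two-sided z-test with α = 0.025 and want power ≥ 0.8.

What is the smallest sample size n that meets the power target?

Set Φ(δ − 2.241) = 0.8; then δ − 2.241 = Φ⁻¹(0.8) = 0.842, giving δ = 3.083.
(The Φ(−δ − z_{α/2}) term is vanishingly small for δ > 0 and is dropped in the standard sample-size formula.)
δ = d·√n ⇒ n = (δ/d)² = (3.083 / 0.92)² = 11.23.
Rounding up, n = 12.

n = 12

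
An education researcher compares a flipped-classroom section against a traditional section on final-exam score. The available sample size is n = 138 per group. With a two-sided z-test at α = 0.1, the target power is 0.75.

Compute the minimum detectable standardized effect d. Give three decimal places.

Required noncentrality: δ = z_{0.05} + z_{0.25} = 1.645 + 0.674 = 2.319.
(Lower-tail contribution to power is negligible for δ > 0.)
δ = d·√(n/2) ⇒ d = δ/√(n/2) = 2.319/√(138/2) = 0.2792.

d ≈ 0.279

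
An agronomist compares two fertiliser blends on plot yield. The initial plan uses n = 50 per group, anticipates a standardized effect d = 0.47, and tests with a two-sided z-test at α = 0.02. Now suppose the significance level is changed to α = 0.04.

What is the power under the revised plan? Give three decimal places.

δ = d·√(n/2) = 0.47 × √(50/2) = 2.3500 (unchanged). New critical value: z_{0.02} = 2.054.
Revised power = Φ(δ − 2.054) + Φ(−δ − 2.054) = Φ(0.296) + Φ(-4.404) = 0.6165 + 0.0000 = 0.6165.

Power ≈ 0.616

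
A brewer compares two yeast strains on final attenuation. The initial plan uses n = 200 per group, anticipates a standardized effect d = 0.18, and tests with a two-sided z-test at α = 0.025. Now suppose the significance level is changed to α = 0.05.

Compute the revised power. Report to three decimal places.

δ = d·√(n/2) = 0.18 × √(200/2) = 1.8000 (unchanged). New critical value: z_{0.025} = 1.960.
Revised power = Φ(δ − 1.960) + Φ(−δ − 1.960) = Φ(-0.160) + Φ(-3.760) = 0.4365 + 0.0001 = 0.4365.

Power ≈ 0.437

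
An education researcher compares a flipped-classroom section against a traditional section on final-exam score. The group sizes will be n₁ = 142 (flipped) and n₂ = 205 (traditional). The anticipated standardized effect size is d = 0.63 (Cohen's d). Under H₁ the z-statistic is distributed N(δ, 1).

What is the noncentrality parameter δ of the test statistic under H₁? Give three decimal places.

δ ≈ 5.770

δ = d / √(1/n₁ + 1/n₂) = 0.63 / √(1/142 + 1/205) = 5.7703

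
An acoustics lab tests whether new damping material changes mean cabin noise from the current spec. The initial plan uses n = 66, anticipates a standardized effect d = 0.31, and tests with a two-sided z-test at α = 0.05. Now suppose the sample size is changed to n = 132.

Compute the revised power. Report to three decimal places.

Power ≈ 0.945

With n = 132: δ = d·√n = 0.31 × √132 = 3.5616. Critical value z_{0.025} = 1.960.
Revised power = Φ(δ − 1.960) + Φ(−δ − 1.960) = Φ(1.602) + Φ(-5.522) = 0.9454 + 0.0000 = 0.9454.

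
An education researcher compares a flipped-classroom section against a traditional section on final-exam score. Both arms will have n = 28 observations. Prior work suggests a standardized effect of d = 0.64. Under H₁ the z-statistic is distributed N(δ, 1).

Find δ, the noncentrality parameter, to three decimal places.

The noncentrality parameter scales effect size by the design's sample-size factor: δ = d·√(n/2) = 0.64 × √(28/2) = 2.3947

δ ≈ 2.395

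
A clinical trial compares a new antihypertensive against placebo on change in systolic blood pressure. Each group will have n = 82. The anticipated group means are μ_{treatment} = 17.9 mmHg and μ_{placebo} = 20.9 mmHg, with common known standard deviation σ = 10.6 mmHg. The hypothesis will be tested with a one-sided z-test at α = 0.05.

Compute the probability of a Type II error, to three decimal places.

Standardized effect: d = |μ_{treatment} − μ_{placebo}| / σ = |17.9 − 20.9| / 10.6 = 0.2830
Noncentrality parameter: δ = d·√(n/2) = 0.2830 × √(82/2) = 1.8122
One-sided α = 0.05 → critical value z_{0.05} = 1.645.
Power = Φ(δ − 1.645) = Φ(0.167) = 0.5665.
Type II error: β = 1 − power = 1 − 0.5665 = 0.4335.

β ≈ 0.434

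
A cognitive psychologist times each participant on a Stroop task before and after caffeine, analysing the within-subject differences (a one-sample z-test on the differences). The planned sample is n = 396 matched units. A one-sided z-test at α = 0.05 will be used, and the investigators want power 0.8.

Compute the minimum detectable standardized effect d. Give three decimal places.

Required noncentrality: δ = z_{0.05} + z_{0.20} = 1.645 + 0.842 = 2.486.
δ = d·√n ⇒ d = δ/√n = 2.486/√396 = 0.1250.

d ≈ 0.125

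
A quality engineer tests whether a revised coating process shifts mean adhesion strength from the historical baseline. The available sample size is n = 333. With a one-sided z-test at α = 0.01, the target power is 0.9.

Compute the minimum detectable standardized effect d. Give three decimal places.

d ≈ 0.198

Need Φ(δ − 2.326) = 0.9, so δ = 2.326 + 1.282 = 3.608.
δ = d·√n ⇒ d = δ/√n = 3.608/√333 = 0.1977.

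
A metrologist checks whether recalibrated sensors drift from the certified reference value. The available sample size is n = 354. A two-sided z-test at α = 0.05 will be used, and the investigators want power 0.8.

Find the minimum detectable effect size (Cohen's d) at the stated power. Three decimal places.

Need Φ(δ − 1.960) = 0.8, so δ = 1.960 + 0.842 = 2.802.
(The second rejection-region term Φ(−δ − z_{α/2}) is negligible and dropped.)
δ = d·√n ⇒ d = δ/√n = 2.802/√354 = 0.1489.

d ≈ 0.149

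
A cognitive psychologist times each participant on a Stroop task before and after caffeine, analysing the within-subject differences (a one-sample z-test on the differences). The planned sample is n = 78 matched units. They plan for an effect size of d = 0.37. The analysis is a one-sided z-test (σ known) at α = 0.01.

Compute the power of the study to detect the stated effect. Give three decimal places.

Power ≈ 0.827

Noncentrality parameter: δ = d·√n = 0.37 × √78 = 3.2678
Critical value for a one-sided test at α = 0.01: z_α = 2.326.
Power = P(Z > 2.326 − δ) = Φ(0.941) = 0.8268.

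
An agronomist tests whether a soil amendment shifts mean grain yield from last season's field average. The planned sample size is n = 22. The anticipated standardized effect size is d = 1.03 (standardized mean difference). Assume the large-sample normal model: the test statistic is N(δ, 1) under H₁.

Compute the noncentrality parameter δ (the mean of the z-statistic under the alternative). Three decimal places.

δ ≈ 4.831

The noncentrality parameter scales effect size by the design's sample-size factor: δ = d·√n = 1.03 × √22 = 4.8311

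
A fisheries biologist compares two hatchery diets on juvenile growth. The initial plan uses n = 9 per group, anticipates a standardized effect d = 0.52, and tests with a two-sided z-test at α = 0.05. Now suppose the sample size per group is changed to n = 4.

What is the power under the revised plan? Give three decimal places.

With n = 4 per group: δ = d·√(n/2) = 0.52 × √(4/2) = 0.7354. Critical value z_{0.025} = 1.960.
Revised power = Φ(δ − 1.960) + Φ(−δ − 1.960) = Φ(-1.225) + Φ(-2.695) = 0.1104 + 0.0035 = 0.1139.

Power ≈ 0.114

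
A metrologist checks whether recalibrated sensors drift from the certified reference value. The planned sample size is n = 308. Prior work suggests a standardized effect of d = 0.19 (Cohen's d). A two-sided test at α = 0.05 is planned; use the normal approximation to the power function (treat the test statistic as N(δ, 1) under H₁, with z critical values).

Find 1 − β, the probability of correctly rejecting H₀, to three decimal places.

Power ≈ 0.915

Noncentrality parameter: δ = d·√n = 0.19 × √308 = 3.3345
Critical value for a two-sided test at α = 0.05: z_{α/2} = 1.960.
Power = Φ(δ − 1.960) + Φ(−δ − 1.960) = Φ(1.375) + Φ(-5.294) = 0.9154 + 0.0000 = 0.9154.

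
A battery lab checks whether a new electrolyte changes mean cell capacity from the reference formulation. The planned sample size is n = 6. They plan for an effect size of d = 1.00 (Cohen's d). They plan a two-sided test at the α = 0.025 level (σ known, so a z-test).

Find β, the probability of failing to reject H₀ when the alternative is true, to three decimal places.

Noncentrality parameter: δ = d·√n = 1.00 × √6 = 2.4495
Two-sided α = 0.025 → critical value z_{0.0125} = 2.241.
Power = Φ(δ − 2.241) + Φ(−δ − 2.241) = Φ(0.208) + Φ(-4.691) = 0.5824 + 0.0000 = 0.5824.
Type II error: β = 1 − power = 1 − 0.5824 = 0.4176.

β ≈ 0.418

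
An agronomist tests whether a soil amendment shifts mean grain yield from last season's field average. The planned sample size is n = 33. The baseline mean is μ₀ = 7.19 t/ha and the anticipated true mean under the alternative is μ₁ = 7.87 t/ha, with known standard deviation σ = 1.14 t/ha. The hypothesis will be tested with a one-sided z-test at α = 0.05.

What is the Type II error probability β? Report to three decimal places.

β ≈ 0.037

Standardized effect: d = |μ₁ − μ₀| / σ = |7.87 − 7.19| / 1.14 = 0.5965
Noncentrality parameter: λ = d·√n = 0.5965 × √33 = 3.4266
One-sided α = 0.05 → critical value z_{0.05} = 1.645.
Power = P(Z > 1.645 − λ) = Φ(1.782) = 0.9626.
Type II error: β = 1 − power = 1 − 0.9626 = 0.0374.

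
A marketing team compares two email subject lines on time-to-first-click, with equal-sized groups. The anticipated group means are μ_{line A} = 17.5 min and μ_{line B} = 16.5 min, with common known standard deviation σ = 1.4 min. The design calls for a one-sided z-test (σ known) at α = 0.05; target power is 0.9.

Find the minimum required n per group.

n = 34 per group

Standardized effect: d = |μ_{line A} − μ_{line B}| / σ = |17.5 − 16.5| / 1.4 = 0.7143
Set Φ(δ − 1.645) = 0.9; then δ − 1.645 = Φ⁻¹(0.9) = 1.282, giving δ = 2.926.
δ = d·√(n/2) ⇒ n = 2(δ/d)² = 2 × (2.926 / 0.7143)² = 33.57.
Rounding up, n = 34 per group.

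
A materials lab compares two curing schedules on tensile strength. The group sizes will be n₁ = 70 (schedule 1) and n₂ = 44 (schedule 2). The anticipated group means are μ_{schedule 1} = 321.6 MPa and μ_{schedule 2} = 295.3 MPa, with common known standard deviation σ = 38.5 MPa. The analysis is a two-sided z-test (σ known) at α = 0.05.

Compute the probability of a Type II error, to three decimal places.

β ≈ 0.056

Standardized effect: d = |μ_{schedule 1} − μ_{schedule 2}| / σ = |321.6 − 295.3| / 38.5 = 0.6831
Noncentrality parameter: δ = d / √(1/n₁ + 1/n₂) = 0.6831 / √(1/70 + 1/44) = 3.5507
Two-sided α = 0.05 → critical value z_{0.025} = 1.960.
Power = Φ(δ − 1.960) + Φ(−δ − 1.960) = Φ(1.591) + Φ(-5.511) = 0.9442 + 0.0000 = 0.9442.
Type II error: β = 1 − power = 1 − 0.9442 = 0.0558.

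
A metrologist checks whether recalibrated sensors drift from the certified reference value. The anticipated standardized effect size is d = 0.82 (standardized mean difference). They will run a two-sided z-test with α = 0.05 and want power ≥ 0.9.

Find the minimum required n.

For power 0.9 need Φ(δ − z_{0.025}) = 0.9, so δ = z_{0.025} + z_{0.10} = 1.960 + 1.282 = 3.242.
(For δ > 0 the lower-tail rejection region contributes negligibly to power, so the one-term inversion is standard.)
δ = d·√n ⇒ n = (δ/d)² = (3.242 / 0.82)² = 15.63.
Rounding up, n = 16.

n = 16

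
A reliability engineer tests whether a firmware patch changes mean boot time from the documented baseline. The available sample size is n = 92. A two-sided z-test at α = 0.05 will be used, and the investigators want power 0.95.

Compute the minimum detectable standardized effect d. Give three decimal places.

d ≈ 0.376

Required noncentrality: δ = z_{0.025} + z_{0.05} = 1.960 + 1.645 = 3.605.
(The second rejection-region term Φ(−δ − z_{α/2}) is negligible and dropped.)
δ = d·√n ⇒ d = δ/√n = 3.605/√92 = 0.3758.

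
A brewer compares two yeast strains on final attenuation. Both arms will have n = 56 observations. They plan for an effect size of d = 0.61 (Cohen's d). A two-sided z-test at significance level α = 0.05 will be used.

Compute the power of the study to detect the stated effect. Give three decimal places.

Noncentrality parameter: δ = d·√(n/2) = 0.61 × √(56/2) = 3.2278
Two-sided α = 0.05 → critical value z_{0.025} = 1.960.
Power = Φ(δ − 1.960) + Φ(−δ − 1.960) = Φ(1.268) + Φ(-5.188) = 0.8976 + 0.0000 = 0.8976.

Power ≈ 0.898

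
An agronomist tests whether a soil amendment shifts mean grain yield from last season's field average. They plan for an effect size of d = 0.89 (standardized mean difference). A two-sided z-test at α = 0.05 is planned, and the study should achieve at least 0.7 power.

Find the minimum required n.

n = 8

For power 0.7 need Φ(δ − z_{0.025}) = 0.7, so δ = z_{0.025} + z_{0.30} = 1.960 + 0.524 = 2.484.
(Ignoring the negligible lower-tail rejection probability gives the usual closed-form inversion.)
δ = d·√n ⇒ n = (δ/d)² = (2.484 / 0.89)² = 7.79.
Round up to the next whole unit.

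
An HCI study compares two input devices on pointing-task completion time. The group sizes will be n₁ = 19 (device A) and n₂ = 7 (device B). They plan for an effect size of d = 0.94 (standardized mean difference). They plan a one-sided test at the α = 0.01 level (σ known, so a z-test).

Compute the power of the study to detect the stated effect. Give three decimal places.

Noncentrality parameter: δ = d / √(1/n₁ + 1/n₂) = 0.94 / √(1/19 + 1/7) = 2.1260
Critical value for a one-sided test at α = 0.01: z_α = 2.326.
Power = Φ(δ − 2.326) = Φ(-0.200) = 0.4206.

Power ≈ 0.421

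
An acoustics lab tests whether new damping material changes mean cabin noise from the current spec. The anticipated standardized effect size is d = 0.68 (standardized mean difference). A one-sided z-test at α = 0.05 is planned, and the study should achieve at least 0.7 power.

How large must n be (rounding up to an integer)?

For power 0.7 need Φ(δ − z_{0.05}) = 0.7, so δ = z_{0.05} + z_{0.30} = 1.645 + 0.524 = 2.169.
δ = d·√n ⇒ n = (δ/d)² = (2.169 / 0.68)² = 10.18.
Round up to the next whole unit.

n = 11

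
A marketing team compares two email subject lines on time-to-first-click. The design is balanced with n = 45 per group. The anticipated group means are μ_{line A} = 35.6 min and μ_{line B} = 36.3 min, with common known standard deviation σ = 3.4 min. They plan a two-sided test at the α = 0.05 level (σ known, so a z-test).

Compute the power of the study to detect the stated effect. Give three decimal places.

Power ≈ 0.164

Standardized effect: d = |μ_{line A} − μ_{line B}| / σ = |35.6 − 36.3| / 3.4 = 0.2059
Noncentrality parameter: δ = d·√(n/2) = 0.2059 × √(45/2) = 0.9766
Two-sided α = 0.05 → critical value z_{0.025} = 1.960.
Power = Φ(δ − 1.960) + Φ(−δ − 1.960) = Φ(-0.983) + Φ(-2.937) = 0.1627 + 0.0017 = 0.1644.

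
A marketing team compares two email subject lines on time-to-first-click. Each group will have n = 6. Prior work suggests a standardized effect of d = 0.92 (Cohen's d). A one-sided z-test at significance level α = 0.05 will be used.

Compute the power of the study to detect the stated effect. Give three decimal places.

Noncentrality parameter: δ = d·√(n/2) = 0.92 × √(6/2) = 1.5935
One-sided α = 0.05 → critical value z_{0.05} = 1.645.
Power = P(Z > 1.645 − δ) = Φ(-0.051) = 0.4795.

Power ≈ 0.480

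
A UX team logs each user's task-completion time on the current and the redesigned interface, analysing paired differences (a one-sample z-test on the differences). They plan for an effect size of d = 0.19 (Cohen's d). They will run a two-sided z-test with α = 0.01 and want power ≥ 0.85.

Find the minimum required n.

n = 362

For power 0.85 need Φ(δ − z_{0.005}) = 0.85, so δ = z_{0.005} + z_{0.15} = 2.576 + 1.036 = 3.612.
(Ignoring the negligible lower-tail rejection probability gives the usual closed-form inversion.)
δ = d·√n ⇒ n = (δ/d)² = (3.612 / 0.19)² = 361.45.
Round up to the next whole unit.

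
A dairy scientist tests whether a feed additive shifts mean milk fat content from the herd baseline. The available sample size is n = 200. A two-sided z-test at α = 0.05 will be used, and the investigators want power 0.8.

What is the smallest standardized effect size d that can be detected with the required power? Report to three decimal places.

d ≈ 0.198

Required noncentrality: δ = z_{0.025} + z_{0.20} = 1.960 + 0.842 = 2.802.
(The second rejection-region term Φ(−δ − z_{α/2}) is negligible and dropped.)
δ = d·√n ⇒ d = δ/√n = 2.802/√200 = 0.1981.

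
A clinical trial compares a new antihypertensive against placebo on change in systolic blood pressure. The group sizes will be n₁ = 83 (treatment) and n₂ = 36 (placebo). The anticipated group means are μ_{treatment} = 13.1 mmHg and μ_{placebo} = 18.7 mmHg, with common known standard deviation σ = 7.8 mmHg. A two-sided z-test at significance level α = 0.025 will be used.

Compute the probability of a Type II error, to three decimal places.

Standardized effect: d = |μ_{treatment} − μ_{placebo}| / σ = |13.1 − 18.7| / 7.8 = 0.7179
Noncentrality parameter: δ = d / √(1/n₁ + 1/n₂) = 0.7179 / √(1/83 + 1/36) = 3.5976
Critical value for a two-sided test at α = 0.025: z_{α/2} = 2.241.
Power = Φ(δ − 2.241) + Φ(−δ − 2.241) = Φ(1.356) + Φ(-5.839) = 0.9125 + 0.0000 = 0.9125.
Type II error: β = 1 − power = 1 − 0.9125 = 0.0875.

β ≈ 0.088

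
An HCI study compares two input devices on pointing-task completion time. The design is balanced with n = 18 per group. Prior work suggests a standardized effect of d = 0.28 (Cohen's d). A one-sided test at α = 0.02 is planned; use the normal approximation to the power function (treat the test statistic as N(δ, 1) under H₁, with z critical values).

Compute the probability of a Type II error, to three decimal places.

Noncentrality parameter: δ = d·√(n/2) = 0.28 × √(18/2) = 0.8400
One-sided α = 0.02 → critical value z_{0.02} = 2.054.
Power = Φ(δ − 2.054) = Φ(-1.214) = 0.1124.
Type II error: β = 1 − power = 1 − 0.1124 = 0.8876.

β ≈ 0.888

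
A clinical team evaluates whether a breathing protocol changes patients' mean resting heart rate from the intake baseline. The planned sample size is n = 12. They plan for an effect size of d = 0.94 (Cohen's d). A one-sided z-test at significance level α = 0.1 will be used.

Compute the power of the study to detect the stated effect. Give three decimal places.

Noncentrality parameter: δ = d·√n = 0.94 × √12 = 3.2563
Critical value for a one-sided test at α = 0.1: z_α = 1.282.
Power = P(Z > 1.282 − δ) = Φ(1.975) = 0.9758.

Power ≈ 0.976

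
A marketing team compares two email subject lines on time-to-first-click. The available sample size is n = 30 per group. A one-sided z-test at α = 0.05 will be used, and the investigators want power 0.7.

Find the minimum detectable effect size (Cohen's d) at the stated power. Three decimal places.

Need Φ(δ − 1.645) = 0.7, so δ = 1.645 + 0.524 = 2.169.
δ = d·√(n/2) ⇒ d = δ/√(n/2) = 2.169/√(30/2) = 0.5601.

d ≈ 0.560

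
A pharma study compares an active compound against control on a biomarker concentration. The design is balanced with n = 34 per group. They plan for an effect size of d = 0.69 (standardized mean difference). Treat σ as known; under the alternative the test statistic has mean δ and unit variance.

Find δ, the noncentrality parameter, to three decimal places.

δ = d·√(n/2) = 0.69 × √(34/2) = 2.8449

δ ≈ 2.845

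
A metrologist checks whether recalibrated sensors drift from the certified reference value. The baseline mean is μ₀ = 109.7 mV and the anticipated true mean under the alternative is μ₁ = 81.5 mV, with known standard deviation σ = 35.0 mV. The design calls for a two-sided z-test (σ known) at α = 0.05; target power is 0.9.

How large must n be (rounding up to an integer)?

n = 17

Standardized effect: d = |μ₁ − μ₀| / σ = |81.5 − 109.7| / 35.0 = 0.8057
For power 0.9 need Φ(δ − z_{0.025}) = 0.9, so δ = z_{0.025} + z_{0.10} = 1.960 + 1.282 = 3.242.
(Ignoring the negligible lower-tail rejection probability gives the usual closed-form inversion.)
δ = d·√n ⇒ n = (δ/d)² = (3.242 / 0.8057)² = 16.19.
Round up to the next whole unit.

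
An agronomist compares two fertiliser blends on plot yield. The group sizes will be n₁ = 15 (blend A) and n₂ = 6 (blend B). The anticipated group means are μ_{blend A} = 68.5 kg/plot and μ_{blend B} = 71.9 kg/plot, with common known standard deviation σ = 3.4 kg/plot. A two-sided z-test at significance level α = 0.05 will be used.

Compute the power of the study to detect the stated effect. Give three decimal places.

Standardized effect: d = |μ_{blend A} − μ_{blend B}| / σ = |68.5 − 71.9| / 3.4 = 1.0000
Noncentrality parameter: δ = d / √(1/n₁ + 1/n₂) = 1.0000 / √(1/15 + 1/6) = 2.0702
Critical value for a two-sided test at α = 0.05: z_{α/2} = 1.960.
Power = Φ(δ − 1.960) + Φ(−δ − 1.960) = Φ(0.110) + Φ(-4.030) = 0.5439 + 0.0000 = 0.5439.

Power ≈ 0.544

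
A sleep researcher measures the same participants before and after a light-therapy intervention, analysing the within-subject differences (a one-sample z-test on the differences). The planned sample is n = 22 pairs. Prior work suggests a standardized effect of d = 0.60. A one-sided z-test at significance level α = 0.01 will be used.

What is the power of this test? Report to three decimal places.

Power ≈ 0.687

Noncentrality parameter: δ = d·√n = 0.60 × √22 = 2.8142
One-sided α = 0.01 → critical value z_{0.01} = 2.326.
Power = P(Z > 2.326 − δ) = Φ(0.488) = 0.6872.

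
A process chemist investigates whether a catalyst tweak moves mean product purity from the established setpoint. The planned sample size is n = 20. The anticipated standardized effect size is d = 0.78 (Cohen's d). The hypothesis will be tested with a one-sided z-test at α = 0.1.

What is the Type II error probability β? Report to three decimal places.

Noncentrality parameter: δ = d·√n = 0.78 × √20 = 3.4883
One-sided α = 0.1 → critical value z_{0.1} = 1.282.
Power = P(Z > 1.282 − δ) = Φ(2.207) = 0.9863.
Type II error: β = 1 − power = 1 − 0.9863 = 0.0137.

β ≈ 0.014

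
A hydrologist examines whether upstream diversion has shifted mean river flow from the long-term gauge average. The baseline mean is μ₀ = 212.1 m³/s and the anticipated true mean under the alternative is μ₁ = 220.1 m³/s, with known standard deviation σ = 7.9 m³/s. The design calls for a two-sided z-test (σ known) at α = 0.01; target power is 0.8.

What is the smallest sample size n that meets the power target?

Standardized effect: d = |μ₁ − μ₀| / σ = |220.1 − 212.1| / 7.9 = 1.0127
For power 0.8 need Φ(δ − z_{0.005}) = 0.8, so δ = z_{0.005} + z_{0.20} = 2.576 + 0.842 = 3.417.
(For δ > 0 the lower-tail rejection region contributes negligibly to power, so the one-term inversion is standard.)
δ = d·√n ⇒ n = (δ/d)² = (3.417 / 1.0127)² = 11.39.
Rounding up, n = 12.

n = 12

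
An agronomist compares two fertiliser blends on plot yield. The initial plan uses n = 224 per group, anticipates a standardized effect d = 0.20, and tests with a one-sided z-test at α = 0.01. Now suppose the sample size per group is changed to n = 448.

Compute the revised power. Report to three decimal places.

Power ≈ 0.748

With n = 448 per group: δ = d·√(n/2) = 0.20 × √(448/2) = 2.9933. Critical value z_{0.01} = 2.326.
Revised power = Φ(δ − 2.326) = Φ(0.667) = 0.7476.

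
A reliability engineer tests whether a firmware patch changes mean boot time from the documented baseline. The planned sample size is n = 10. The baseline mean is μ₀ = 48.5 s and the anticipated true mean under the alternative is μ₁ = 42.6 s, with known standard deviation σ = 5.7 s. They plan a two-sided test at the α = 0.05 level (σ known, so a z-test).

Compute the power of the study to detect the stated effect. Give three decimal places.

Standardized effect: d = |μ₁ − μ₀| / σ = |42.6 − 48.5| / 5.7 = 1.0351
Noncentrality parameter: δ = d·√n = 1.0351 × √10 = 3.2732
Critical value for a two-sided test at α = 0.05: z_{α/2} = 1.960.
Power = Φ(δ − 1.960) + Φ(−δ − 1.960) = Φ(1.313) + Φ(-5.233) = 0.9055 + 0.0000 = 0.9055.

Power ≈ 0.905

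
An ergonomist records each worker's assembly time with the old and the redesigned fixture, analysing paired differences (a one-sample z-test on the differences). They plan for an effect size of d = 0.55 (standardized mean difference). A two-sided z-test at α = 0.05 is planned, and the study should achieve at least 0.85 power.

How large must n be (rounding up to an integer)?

For power 0.85 need Φ(δ − z_{0.025}) = 0.85, so δ = z_{0.025} + z_{0.15} = 1.960 + 1.036 = 2.996.
(Ignoring the negligible lower-tail rejection probability gives the usual closed-form inversion.)
δ = d·√n ⇒ n = (δ/d)² = (2.996 / 0.55)² = 29.68.
Rounding up, n = 30.

n = 30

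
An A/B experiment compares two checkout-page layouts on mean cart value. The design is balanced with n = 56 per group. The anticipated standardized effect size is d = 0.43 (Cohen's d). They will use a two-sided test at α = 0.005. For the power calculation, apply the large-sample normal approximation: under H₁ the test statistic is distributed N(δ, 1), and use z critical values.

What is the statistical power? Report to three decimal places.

Power ≈ 0.297

Noncentrality parameter: δ = d·√(n/2) = 0.43 × √(56/2) = 2.2753
Two-sided α = 0.005 → critical value z_{0.0025} = 2.807.
Power = Φ(δ − 2.807) + Φ(−δ − 2.807) = Φ(-0.532) + Φ(-5.082) = 0.2975 + 0.0000 = 0.2975.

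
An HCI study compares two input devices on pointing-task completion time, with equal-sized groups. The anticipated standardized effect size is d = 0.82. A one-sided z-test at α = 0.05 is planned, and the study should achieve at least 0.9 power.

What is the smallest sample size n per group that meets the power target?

For power 0.9 need Φ(δ − z_{0.05}) = 0.9, so δ = z_{0.05} + z_{0.10} = 1.645 + 1.282 = 2.926.
δ = d·√(n/2) ⇒ n = 2(δ/d)² = 2 × (2.926 / 0.82)² = 25.47.
Rounding up, n = 26 per group.

n = 26 per group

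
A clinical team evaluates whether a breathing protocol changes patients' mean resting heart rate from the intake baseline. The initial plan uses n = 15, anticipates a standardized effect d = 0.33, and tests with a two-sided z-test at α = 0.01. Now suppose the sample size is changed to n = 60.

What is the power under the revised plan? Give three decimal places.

Power ≈ 0.492

With n = 60: δ = d·√n = 0.33 × √60 = 2.5562. Critical value z_{0.005} = 2.576.
Revised power = Φ(δ − 2.576) + Φ(−δ − 2.576) = Φ(-0.020) + Φ(-5.132) = 0.4922 + 0.0000 = 0.4922.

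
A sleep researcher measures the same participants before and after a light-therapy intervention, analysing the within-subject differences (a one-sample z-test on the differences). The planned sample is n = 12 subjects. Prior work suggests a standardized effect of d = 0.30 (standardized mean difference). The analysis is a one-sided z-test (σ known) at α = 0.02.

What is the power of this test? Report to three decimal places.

Power ≈ 0.155

Noncentrality parameter: δ = d·√n = 0.30 × √12 = 1.0392
One-sided α = 0.02 → critical value z_{0.02} = 2.054.
Power = P(Z > 2.054 − δ) = Φ(-1.015) = 0.1552.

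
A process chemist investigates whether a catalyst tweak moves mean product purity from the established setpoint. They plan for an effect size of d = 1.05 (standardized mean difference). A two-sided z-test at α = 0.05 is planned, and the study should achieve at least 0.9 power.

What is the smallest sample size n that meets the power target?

n = 10

For power 0.9 need Φ(δ − z_{0.025}) = 0.9, so δ = z_{0.025} + z_{0.10} = 1.960 + 1.282 = 3.242.
(Ignoring the negligible lower-tail rejection probability gives the usual closed-form inversion.)
δ = d·√n ⇒ n = (δ/d)² = (3.242 / 1.05)² = 9.53.
Round up to the next whole unit.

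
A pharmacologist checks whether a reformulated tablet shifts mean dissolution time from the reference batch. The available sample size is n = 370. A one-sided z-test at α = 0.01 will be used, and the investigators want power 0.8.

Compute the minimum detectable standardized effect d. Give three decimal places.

Required noncentrality: δ = z_{0.01} + z_{0.20} = 2.326 + 0.842 = 3.168.
δ = d·√n ⇒ d = δ/√n = 3.168/√370 = 0.1647.

d ≈ 0.165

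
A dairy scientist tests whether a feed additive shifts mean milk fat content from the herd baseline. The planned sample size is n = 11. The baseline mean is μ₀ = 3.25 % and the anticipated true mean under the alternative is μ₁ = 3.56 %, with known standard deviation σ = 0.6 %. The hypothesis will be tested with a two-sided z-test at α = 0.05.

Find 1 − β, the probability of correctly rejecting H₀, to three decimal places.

Standardized effect: d = |μ₁ − μ₀| / σ = |3.56 − 3.25| / 0.6 = 0.5167
Noncentrality parameter: δ = d·√n = 0.5167 × √11 = 1.7136
Two-sided α = 0.05 → critical value z_{0.025} = 1.960.
Power = Φ(δ − 1.960) + Φ(−δ − 1.960) = Φ(-0.246) + Φ(-3.674) = 0.4027 + 0.0001 = 0.4028.

Power ≈ 0.403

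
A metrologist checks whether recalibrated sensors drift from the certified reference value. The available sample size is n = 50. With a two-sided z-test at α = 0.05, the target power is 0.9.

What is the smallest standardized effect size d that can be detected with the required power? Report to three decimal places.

d ≈ 0.458

Required noncentrality: δ = z_{0.025} + z_{0.10} = 1.960 + 1.282 = 3.242.
(Lower-tail contribution to power is negligible for δ > 0.)
δ = d·√n ⇒ d = δ/√n = 3.242/√50 = 0.4584.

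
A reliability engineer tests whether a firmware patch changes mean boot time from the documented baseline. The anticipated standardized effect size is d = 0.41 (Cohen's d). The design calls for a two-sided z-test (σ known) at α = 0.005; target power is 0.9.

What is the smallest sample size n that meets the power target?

n = 100

For power 0.9 need Φ(δ − z_{0.0025}) = 0.9, so δ = z_{0.0025} + z_{0.10} = 2.807 + 1.282 = 4.089.
(Ignoring the negligible lower-tail rejection probability gives the usual closed-form inversion.)
δ = d·√n ⇒ n = (δ/d)² = (4.089 / 0.41)² = 99.44.
Rounding up, n = 100.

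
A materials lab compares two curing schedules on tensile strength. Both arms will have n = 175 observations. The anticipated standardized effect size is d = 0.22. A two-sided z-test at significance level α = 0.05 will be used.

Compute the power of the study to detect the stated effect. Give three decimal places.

Noncentrality parameter: δ = d·√(n/2) = 0.22 × √(175/2) = 2.0579
Critical value for a two-sided test at α = 0.05: z_{α/2} = 1.960.
Power = Φ(δ − 1.960) + Φ(−δ − 1.960) = Φ(0.098) + Φ(-4.018) = 0.5390 + 0.0000 = 0.5390.

Power ≈ 0.539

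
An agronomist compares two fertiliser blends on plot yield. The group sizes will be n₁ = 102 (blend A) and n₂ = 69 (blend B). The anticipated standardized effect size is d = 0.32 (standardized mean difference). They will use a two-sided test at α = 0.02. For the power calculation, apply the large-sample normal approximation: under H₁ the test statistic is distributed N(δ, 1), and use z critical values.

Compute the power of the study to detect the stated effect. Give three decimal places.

Noncentrality parameter: δ = d / √(1/n₁ + 1/n₂) = 0.32 / √(1/102 + 1/69) = 2.0529
Two-sided α = 0.02 → critical value z_{0.01} = 2.326.
Power = Φ(δ − 2.326) + Φ(−δ − 2.326) = Φ(-0.273) + Φ(-4.379) = 0.3923 + 0.0000 = 0.3923.

Power ≈ 0.392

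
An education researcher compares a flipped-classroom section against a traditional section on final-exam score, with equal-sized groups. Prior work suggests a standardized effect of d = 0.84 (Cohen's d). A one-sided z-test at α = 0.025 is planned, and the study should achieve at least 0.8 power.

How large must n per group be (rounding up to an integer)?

For power 0.8 need Φ(δ − z_{0.025}) = 0.8, so δ = z_{0.025} + z_{0.20} = 1.960 + 0.842 = 2.802.
δ = d·√(n/2) ⇒ n = 2(δ/d)² = 2 × (2.802 / 0.84)² = 22.25.
Round up to the next whole unit.

n = 23 per group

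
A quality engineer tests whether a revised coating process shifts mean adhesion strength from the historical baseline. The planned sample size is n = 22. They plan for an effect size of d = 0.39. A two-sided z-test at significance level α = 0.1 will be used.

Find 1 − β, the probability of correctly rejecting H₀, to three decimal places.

Power ≈ 0.573

Noncentrality parameter: δ = d·√n = 0.39 × √22 = 1.8293
Two-sided α = 0.1 → critical value z_{0.05} = 1.645.
Power = Φ(δ − 1.645) + Φ(−δ − 1.645) = Φ(0.184) + Φ(-3.474) = 0.5732 + 0.0003 = 0.5734.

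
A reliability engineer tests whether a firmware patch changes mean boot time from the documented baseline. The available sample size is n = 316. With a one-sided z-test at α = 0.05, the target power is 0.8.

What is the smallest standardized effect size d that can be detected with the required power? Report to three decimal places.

d ≈ 0.140

Need Φ(δ − 1.645) = 0.8, so δ = 1.645 + 0.842 = 2.486.
δ = d·√n ⇒ d = δ/√n = 2.486/√316 = 0.1399.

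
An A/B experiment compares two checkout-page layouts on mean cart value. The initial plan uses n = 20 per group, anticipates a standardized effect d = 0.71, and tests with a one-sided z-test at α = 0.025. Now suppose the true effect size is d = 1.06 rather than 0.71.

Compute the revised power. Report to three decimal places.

With d = 1.06: δ = d·√(n/2) = 1.06 × √(20/2) = 3.3520. Critical value z_{0.025} = 1.960.
Revised power = P(Z > 1.960 − δ) = Φ(1.392) = 0.9180.

Power ≈ 0.918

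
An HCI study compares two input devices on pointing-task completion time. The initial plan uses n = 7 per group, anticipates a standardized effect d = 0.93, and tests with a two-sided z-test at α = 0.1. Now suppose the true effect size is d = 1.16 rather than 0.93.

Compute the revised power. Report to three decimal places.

Power ≈ 0.700

With d = 1.16: δ = d·√(n/2) = 1.16 × √(7/2) = 2.1702. Critical value z_{0.05} = 1.645.
Revised power = Φ(δ − 1.645) + Φ(−δ − 1.645) = Φ(0.525) + Φ(-3.815) = 0.7003 + 0.0001 = 0.7004.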